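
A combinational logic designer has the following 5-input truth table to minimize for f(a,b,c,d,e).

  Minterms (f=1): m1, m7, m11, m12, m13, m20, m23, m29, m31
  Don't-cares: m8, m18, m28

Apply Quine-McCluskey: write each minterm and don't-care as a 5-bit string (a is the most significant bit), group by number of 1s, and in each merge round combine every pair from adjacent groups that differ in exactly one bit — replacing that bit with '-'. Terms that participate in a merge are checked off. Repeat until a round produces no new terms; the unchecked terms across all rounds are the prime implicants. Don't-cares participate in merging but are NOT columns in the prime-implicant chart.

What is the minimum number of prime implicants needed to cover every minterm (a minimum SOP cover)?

Round 0: 00001 00111✓ 01000✓ 01011 01100✓ 01101✓ 10010 10100✓ 10111✓ 11100✓ 11101✓ 11111✓
Round 1: -0111 -1100✓ -1101✓ 01-00 0110-✓ 1-100 1-111 111-1 1110-✓
Round 2: -110-
PIs = {-0111, -110-, 00001, 01-00, 01011, 1-100, 1-111, 10010, 111-1}
Coverage chart:
  m1: 00001 ←essential
  m7: -0111 ←essential
  m11: 01011 ←essential
  m12: -110-,01-00
  m13: -110- ←essential
  m20: 1-100 ←essential
  m23: -0111,1-111
  m29: -110-,111-1
  m31: 1-111,111-1
Essential: -0111, -110-, 00001, 01011, 1-100
Petrick residual → 1-111
Min cover (6 terms): b'cde + bcd' + a'b'c'd'e + a'bc'de + acd'e' + acde

6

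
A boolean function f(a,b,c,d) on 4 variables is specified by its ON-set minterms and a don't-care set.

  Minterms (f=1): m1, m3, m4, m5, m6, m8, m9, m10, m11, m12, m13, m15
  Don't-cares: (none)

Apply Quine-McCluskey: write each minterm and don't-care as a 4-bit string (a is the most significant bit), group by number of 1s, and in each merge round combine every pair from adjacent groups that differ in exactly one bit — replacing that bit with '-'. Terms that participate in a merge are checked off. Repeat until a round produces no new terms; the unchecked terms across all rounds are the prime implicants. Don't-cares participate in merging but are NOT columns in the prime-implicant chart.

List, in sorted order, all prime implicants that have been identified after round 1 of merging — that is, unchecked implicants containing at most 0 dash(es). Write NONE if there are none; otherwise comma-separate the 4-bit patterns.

NONE

Round 0: 0001✓ 0011✓ 0100✓ 0101✓ 0110✓ 1000✓ 1001✓ 1010✓ 1011✓ 1100✓ 1101✓ 1111✓
Round 1: -001✓ -011✓ -100✓ -101✓ 0-01✓ 00-1✓ 01-0 010-✓ 1-00✓ 1-01✓ 1-11✓ 10-0✓ 10-1✓ 100-✓ 101-✓ 11-1✓ 110-✓
Round 2: --01 -0-1 -10- 1--1 1-0- 10--
PIs = {--01, -0-1, -10-, 01-0, 1--1, 1-0-, 10--}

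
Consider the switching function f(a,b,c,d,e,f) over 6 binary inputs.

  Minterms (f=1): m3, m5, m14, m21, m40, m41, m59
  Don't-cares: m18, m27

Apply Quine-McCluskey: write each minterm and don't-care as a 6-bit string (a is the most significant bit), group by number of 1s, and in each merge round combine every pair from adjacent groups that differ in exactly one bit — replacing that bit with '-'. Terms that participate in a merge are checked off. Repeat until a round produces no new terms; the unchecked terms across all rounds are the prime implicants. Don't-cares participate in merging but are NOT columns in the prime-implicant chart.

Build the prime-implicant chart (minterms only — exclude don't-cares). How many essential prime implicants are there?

Round 0: 000011 000101✓ 001110 010010 010101✓ 011011✓ 101000✓ 101001✓ 111011✓
Round 1: -11011 0-0101 10100-
PIs = {-11011, 0-0101, 000011, 001110, 010010, 10100-}
Coverage chart:
  m3: 000011 ←essential
  m5: 0-0101 ←essential
  m14: 001110 ←essential
  m21: 0-0101 ←essential
  m40: 10100- ←essential
  m41: 10100- ←essential
  m59: -11011 ←essential
Essential: -11011, 0-0101, 000011, 001110, 10100-

5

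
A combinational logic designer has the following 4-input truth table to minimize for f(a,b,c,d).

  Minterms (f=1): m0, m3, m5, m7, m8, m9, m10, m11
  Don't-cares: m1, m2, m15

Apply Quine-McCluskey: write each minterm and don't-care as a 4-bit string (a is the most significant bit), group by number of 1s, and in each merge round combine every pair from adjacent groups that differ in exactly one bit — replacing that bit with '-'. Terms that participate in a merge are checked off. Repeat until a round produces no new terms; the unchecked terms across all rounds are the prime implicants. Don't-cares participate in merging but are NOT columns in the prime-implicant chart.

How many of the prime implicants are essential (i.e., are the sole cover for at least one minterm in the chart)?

2

Round 0: 0000✓ 0001✓ 0010✓ 0011✓ 0101✓ 0111✓ 1000✓ 1001✓ 1010✓ 1011✓ 1111✓
Round 1: -000✓ -001✓ -010✓ -011✓ -111✓ 0-01✓ 0-11✓ 00-0✓ 00-1✓ 000-✓ 001-✓ 01-1✓ 1-11✓ 10-0✓ 10-1✓ 100-✓ 101-✓
Round 2: --11 -0-0✓ -0-1✓ -00-✓ -01-✓ 0--1 00--✓ 10--✓
Round 3: -0--
PIs = {--11, -0--, 0--1}
Coverage chart:
  m0: -0-- ←essential
  m3: --11,-0--,0--1
  m5: 0--1 ←essential
  m7: --11,0--1
  m8: -0-- ←essential
  m9: -0-- ←essential
  m10: -0-- ←essential
  m11: --11,-0--
Essential: -0--, 0--1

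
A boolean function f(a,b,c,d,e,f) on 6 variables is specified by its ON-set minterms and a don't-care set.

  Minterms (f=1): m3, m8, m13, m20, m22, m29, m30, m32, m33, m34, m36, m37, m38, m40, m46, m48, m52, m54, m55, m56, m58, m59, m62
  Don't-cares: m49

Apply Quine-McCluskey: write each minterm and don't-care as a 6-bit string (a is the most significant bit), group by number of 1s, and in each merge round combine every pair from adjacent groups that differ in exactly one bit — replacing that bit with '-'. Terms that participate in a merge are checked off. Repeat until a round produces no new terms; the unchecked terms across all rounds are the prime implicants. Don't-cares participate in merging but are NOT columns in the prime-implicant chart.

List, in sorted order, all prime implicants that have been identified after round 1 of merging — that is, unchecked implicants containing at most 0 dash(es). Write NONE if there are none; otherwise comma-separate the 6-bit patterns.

000011

[col 0] 000011, 001000*, 001101*, 010100*, 010110*, 011101*, 011110*, 100000*, 100001*, 100010*, 100100*, 100101*, 100110*, 101000*, 101110*, 110000*, 110001*, 110100*, 110110*, 110111*, 111000*, 111010*, 111011*, 111110*
[col 1] -01000, -10100*, -10110*, -11110*, 0-1101, 01-110*, 0101-0*, 1-0000*, 1-0001*, 1-0100*, 1-0110*, 1-1000*, 1-1110*, 10-000*, 10-110*, 100-00*, 100-01*, 100-10*, 1000-0*, 10000-*, 1001-0*, 10010-*, 11-000*, 11-110*, 110-00*, 11000-*, 1101-0*, 11011-, 111-10, 1110-0, 11101-
[col 2] -1-110, -101-0, 1--000, 1--110, 1-0-00, 1-000-, 1-01-0, 100--0, 100-0-
Prime implicants: -01000, -1-110, -101-0, 0-1101, 000011, 1--000, 1--110, 1-0-00, 1-000-, 1-01-0, 100--0, 100-0-, 11011-, 111-10, 1110-0, 11101-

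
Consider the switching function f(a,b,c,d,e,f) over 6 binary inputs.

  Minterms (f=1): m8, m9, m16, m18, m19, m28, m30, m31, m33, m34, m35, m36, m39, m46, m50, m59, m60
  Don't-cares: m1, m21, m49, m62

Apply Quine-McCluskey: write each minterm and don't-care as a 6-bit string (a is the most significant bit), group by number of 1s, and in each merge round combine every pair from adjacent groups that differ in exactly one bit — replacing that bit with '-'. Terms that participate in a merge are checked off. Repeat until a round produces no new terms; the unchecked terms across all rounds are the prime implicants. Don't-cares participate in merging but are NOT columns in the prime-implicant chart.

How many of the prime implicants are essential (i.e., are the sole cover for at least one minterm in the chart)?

9

[col 0] 000001*, 001000*, 001001*, 010000*, 010010*, 010011*, 010101, 011100*, 011110*, 011111*, 100001*, 100010*, 100011*, 100100, 100111*, 101110*, 110001*, 110010*, 111011, 111100*, 111110*
[col 1] -00001, -10010, -11100*, -11110*, 00-001, 00100-, 0100-0, 01001-, 0111-0*, 01111-, 1-0001, 1-0010, 1-1110, 100-11, 1000-1, 10001-, 1111-0*
[col 2] -111-0
Prime implicants: -00001, -10010, -111-0, 00-001, 00100-, 0100-0, 01001-, 010101, 01111-, 1-0001, 1-0010, 1-1110, 100-11, 1000-1, 10001-, 100100, 111011
PI chart (minterm → PIs covering it):
  8 | 00100-  (sole → essential)
  9 | 00-001,00100-
  16 | 0100-0  (sole → essential)
  18 | -10010,0100-0,01001-
  19 | 01001-  (sole → essential)
  28 | -111-0  (sole → essential)
  30 | -111-0,01111-
  31 | 01111-  (sole → essential)
  33 | -00001,1-0001,1000-1
  34 | 1-0010,10001-
  35 | 100-11,1000-1,10001-
  36 | 100100  (sole → essential)
  39 | 100-11  (sole → essential)
  46 | 1-1110  (sole → essential)
  50 | -10010,1-0010
  59 | 111011  (sole → essential)
  60 | -111-0  (sole → essential)
Essential prime implicants: -111-0, 00100-, 0100-0, 01001-, 01111-, 1-1110, 100-11, 100100, 111011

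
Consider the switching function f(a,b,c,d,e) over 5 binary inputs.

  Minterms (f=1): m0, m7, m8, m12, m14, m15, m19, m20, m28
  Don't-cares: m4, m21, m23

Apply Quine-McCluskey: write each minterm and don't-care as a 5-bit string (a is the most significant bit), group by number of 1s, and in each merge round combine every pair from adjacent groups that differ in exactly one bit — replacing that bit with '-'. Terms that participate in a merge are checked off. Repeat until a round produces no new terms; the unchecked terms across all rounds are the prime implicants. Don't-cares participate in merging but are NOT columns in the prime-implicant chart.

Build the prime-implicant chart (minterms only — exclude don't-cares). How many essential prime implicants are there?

Round 0: 00000✓ 00100✓ 00111✓ 01000✓ 01100✓ 01110✓ 01111✓ 10011✓ 10100✓ 10101✓ 10111✓ 11100✓
Round 1: -0100✓ -0111 -1100✓ 0-000✓ 0-100✓ 0-111 00-00✓ 01-00✓ 011-0 0111- 1-100✓ 10-11 101-1 1010-
Round 2: --100 0--00
PIs = {--100, -0111, 0--00, 0-111, 011-0, 0111-, 10-11, 101-1, 1010-}
Coverage chart:
  m0: 0--00 ←essential
  m7: -0111,0-111
  m8: 0--00 ←essential
  m12: --100,0--00,011-0
  m14: 011-0,0111-
  m15: 0-111,0111-
  m19: 10-11 ←essential
  m20: --100,1010-
  m28: --100 ←essential
Essential: --100, 0--00, 10-11

3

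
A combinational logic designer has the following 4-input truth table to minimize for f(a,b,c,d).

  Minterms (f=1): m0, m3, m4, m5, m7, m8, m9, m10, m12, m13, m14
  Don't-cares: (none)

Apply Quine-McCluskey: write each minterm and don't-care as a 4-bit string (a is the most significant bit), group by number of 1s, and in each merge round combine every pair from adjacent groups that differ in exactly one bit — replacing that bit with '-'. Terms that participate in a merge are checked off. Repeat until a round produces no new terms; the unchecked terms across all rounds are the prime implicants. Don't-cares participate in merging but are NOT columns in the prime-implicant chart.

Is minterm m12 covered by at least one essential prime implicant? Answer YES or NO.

size-2^0 implicants → 0000(✓)  0011(✓)  0100(✓)  0101(✓)  0111(✓)  1000(✓)  1001(✓)  1010(✓)  1100(✓)  1101(✓)  1110(✓)
size-2^1 implicants → -000(✓)  -100(✓)  -101(✓)  0-00(✓)  0-11  01-1  010-(✓)  1-00(✓)  1-01(✓)  1-10(✓)  10-0(✓)  100-(✓)  11-0(✓)  110-(✓)
size-2^2 implicants → --00  -10-  1--0  1-0-
Unchecked terms (primes): --00, -10-, 0-11, 01-1, 1--0, 1-0-
Minterm coverage:
  m0 ⊆ --00 [E]
  m3 ⊆ 0-11 [E]
  m4 ⊆ --00,-10-
  m5 ⊆ -10-,01-1
  m7 ⊆ 0-11,01-1
  m8 ⊆ --00,1--0,1-0-
  m9 ⊆ 1-0- [E]
  m10 ⊆ 1--0 [E]
  m12 ⊆ --00,-10-,1--0,1-0-
  m13 ⊆ -10-,1-0-
  m14 ⊆ 1--0 [E]
E = {--00, 0-11, 1--0, 1-0-}

YES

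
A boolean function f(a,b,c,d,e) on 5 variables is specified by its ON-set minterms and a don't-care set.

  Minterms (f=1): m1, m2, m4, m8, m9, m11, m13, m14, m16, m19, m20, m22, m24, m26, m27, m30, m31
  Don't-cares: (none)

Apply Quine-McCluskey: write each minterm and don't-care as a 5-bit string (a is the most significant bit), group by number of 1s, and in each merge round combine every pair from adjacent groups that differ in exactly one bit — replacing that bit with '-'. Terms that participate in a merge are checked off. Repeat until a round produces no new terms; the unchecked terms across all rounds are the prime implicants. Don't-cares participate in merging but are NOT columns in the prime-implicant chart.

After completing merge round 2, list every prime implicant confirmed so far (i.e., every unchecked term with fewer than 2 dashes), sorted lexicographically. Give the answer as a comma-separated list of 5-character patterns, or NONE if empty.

Round 0: 00001✓ 00010 00100✓ 01000✓ 01001✓ 01011✓ 01101✓ 01110✓ 10000✓ 10011✓ 10100✓ 10110✓ 11000✓ 11010✓ 11011✓ 11110✓ 11111✓
Round 1: -0100 -1000 -1011 -1110 0-001 01-01 010-1 0100- 1-000 1-011 1-110 10-00 101-0 11-10✓ 11-11✓ 110-0 1101-✓ 1111-✓
Round 2: 11-1-
PIs = {-0100, -1000, -1011, -1110, 0-001, 00010, 01-01, 010-1, 0100-, 1-000, 1-011, 1-110, 10-00, 101-0, 11-1-, 110-0}

-0100, -1000, -1011, -1110, 0-001, 00010, 01-01, 010-1, 0100-, 1-000, 1-011, 1-110, 10-00, 101-0, 110-0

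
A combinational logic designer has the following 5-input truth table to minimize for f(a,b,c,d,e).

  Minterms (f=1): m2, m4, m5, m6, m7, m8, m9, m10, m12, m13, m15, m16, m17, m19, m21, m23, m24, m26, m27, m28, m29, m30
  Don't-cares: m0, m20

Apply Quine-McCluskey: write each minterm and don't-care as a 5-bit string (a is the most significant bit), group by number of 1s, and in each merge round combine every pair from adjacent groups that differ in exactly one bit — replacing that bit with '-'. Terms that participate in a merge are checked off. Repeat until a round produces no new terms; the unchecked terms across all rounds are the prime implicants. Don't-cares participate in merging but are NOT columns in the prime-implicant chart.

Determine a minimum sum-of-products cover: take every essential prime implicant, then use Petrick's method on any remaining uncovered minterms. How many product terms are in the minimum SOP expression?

[col 0] 00000*, 00010*, 00100*, 00101*, 00110*, 00111*, 01000*, 01001*, 01010*, 01100*, 01101*, 01111*, 10000*, 10001*, 10011*, 10100*, 10101*, 10111*, 11000*, 11010*, 11011*, 11100*, 11101*, 11110*
[col 1] -0000*, -0100*, -0101*, -0111*, -1000*, -1010*, -1100*, -1101*, 0-000*, 0-010*, 0-100*, 0-101*, 0-111*, 00-00*, 00-10*, 000-0*, 001-0*, 001-1*, 0010-*, 0011-*, 01-00*, 01-01*, 010-0*, 0100-*, 011-1*, 0110-*, 1-000*, 1-011, 1-100*, 1-101*, 10-00*, 10-01*, 10-11*, 100-1*, 1000-*, 101-1*, 1010-*, 11-00*, 11-10*, 110-0*, 1101-, 111-0*, 1110-*
[col 2] --000*, --100*, --101*, -0-00*, -01-1, -010-*, -1-00*, -10-0, -110-*, 0--00*, 0-0-0, 0-1-1, 0-10-*, 00--0, 001--, 01-0-, 1--00*, 1-10-*, 10--1, 10-0-, 11--0
[col 3] ---00, --10-
Prime implicants: ---00, --10-, -01-1, -10-0, 0-0-0, 0-1-1, 00--0, 001--, 01-0-, 1-011, 10--1, 10-0-, 11--0, 1101-
PI chart (minterm → PIs covering it):
  2 | 0-0-0,00--0
  4 | ---00,--10-,00--0,001--
  5 | --10-,-01-1,0-1-1,001--
  6 | 00--0,001--
  7 | -01-1,0-1-1,001--
  8 | ---00,-10-0,0-0-0,01-0-
  9 | 01-0-  (sole → essential)
  10 | -10-0,0-0-0
  12 | ---00,--10-,01-0-
  13 | --10-,0-1-1,01-0-
  15 | 0-1-1  (sole → essential)
  16 | ---00,10-0-
  17 | 10--1,10-0-
  19 | 1-011,10--1
  21 | --10-,-01-1,10--1,10-0-
  23 | -01-1,10--1
  24 | ---00,-10-0,11--0
  26 | -10-0,11--0,1101-
  27 | 1-011,1101-
  28 | ---00,--10-,11--0
  29 | --10-  (sole → essential)
  30 | 11--0  (sole → essential)
Essential prime implicants: --10-, 0-1-1, 01-0-, 11--0
Petrick residual → ---00, -10-0, 00--0, 1-011, 10--1
Minimum SOP uses 9 PIs: d'e' + cd' + bc'e' + a'ce + a'b'e' + a'bd' + ac'de + ab'e + abe'

9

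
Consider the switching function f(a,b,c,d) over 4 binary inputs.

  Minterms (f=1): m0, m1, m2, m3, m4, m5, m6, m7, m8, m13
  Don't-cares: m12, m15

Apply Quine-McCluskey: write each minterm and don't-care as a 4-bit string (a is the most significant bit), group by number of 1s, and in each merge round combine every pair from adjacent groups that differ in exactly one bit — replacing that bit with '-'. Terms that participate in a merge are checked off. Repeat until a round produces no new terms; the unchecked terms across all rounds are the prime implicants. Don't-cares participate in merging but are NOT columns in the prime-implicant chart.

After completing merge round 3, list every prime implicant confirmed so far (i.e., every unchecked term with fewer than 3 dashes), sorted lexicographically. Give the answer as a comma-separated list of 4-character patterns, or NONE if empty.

--00, -1-1, -10-

[col 0] 0000*, 0001*, 0010*, 0011*, 0100*, 0101*, 0110*, 0111*, 1000*, 1100*, 1101*, 1111*
[col 1] -000*, -100*, -101*, -111*, 0-00*, 0-01*, 0-10*, 0-11*, 00-0*, 00-1*, 000-*, 001-*, 01-0*, 01-1*, 010-*, 011-*, 1-00*, 11-1*, 110-*
[col 2] --00, -1-1, -10-, 0--0*, 0--1*, 0-0-*, 0-1-*, 00--*, 01--*
[col 3] 0---
Prime implicants: --00, -1-1, -10-, 0---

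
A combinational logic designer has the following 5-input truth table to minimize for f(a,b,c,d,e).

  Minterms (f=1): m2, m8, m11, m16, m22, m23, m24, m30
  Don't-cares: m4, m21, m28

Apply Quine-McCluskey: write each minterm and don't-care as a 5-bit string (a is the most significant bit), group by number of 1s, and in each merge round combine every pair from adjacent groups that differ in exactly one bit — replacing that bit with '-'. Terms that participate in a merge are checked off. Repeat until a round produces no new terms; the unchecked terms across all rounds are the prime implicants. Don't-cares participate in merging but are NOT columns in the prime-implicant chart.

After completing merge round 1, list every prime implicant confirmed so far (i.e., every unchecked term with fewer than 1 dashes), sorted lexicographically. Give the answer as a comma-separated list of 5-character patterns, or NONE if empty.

[col 0] 00010, 00100, 01000*, 01011, 10000*, 10101*, 10110*, 10111*, 11000*, 11100*, 11110*
[col 1] -1000, 1-000, 1-110, 101-1, 1011-, 11-00, 111-0
Prime implicants: -1000, 00010, 00100, 01011, 1-000, 1-110, 101-1, 1011-, 11-00, 111-0

00010, 00100, 01011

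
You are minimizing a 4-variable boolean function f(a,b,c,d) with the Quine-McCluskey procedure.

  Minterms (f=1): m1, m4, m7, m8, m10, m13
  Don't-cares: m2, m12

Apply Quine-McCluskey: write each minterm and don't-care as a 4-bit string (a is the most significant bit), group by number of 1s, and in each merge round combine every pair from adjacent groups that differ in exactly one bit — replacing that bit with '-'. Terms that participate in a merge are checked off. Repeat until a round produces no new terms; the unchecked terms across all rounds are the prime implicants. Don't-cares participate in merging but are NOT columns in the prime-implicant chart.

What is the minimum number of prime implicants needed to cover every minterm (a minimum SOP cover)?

size-2^0 implicants → 0001  0010(✓)  0100(✓)  0111  1000(✓)  1010(✓)  1100(✓)  1101(✓)
size-2^1 implicants → -010  -100  1-00  10-0  110-
Unchecked terms (primes): -010, -100, 0001, 0111, 1-00, 10-0, 110-
Minterm coverage:
  m1 ⊆ 0001 [E]
  m4 ⊆ -100 [E]
  m7 ⊆ 0111 [E]
  m8 ⊆ 1-00,10-0
  m10 ⊆ -010,10-0
  m13 ⊆ 110- [E]
E = {-100, 0001, 0111, 110-}
Petrick residual → 10-0
Cover = bc'd' + a'b'c'd + a'bcd + ab'd' + abc'  |cover|=5

5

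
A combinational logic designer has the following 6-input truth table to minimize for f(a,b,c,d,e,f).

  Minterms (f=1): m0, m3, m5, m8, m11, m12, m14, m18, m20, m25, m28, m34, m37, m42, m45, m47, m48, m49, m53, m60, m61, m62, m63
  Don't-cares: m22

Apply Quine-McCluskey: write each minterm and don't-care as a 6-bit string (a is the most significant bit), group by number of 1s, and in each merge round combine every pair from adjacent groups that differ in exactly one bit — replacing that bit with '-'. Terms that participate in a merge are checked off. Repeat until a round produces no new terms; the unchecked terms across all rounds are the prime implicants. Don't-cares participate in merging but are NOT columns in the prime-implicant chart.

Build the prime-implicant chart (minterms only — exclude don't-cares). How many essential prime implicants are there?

10

size-2^0 implicants → 000000(✓)  000011(✓)  000101(✓)  001000(✓)  001011(✓)  001100(✓)  001110(✓)  010010(✓)  010100(✓)  010110(✓)  011001  011100(✓)  100010(✓)  100101(✓)  101010(✓)  101101(✓)  101111(✓)  110000(✓)  110001(✓)  110101(✓)  111100(✓)  111101(✓)  111110(✓)  111111(✓)
size-2^1 implicants → -00101  -11100  0-1100  00-000  00-011  001-00  0011-0  01-100  010-10  0101-0  1-0101(✓)  1-1101(✓)  1-1111(✓)  10-010  10-101(✓)  1011-1(✓)  11-101(✓)  110-01  11000-  1111-0(✓)  1111-1(✓)  11110-(✓)  11111-(✓)
size-2^2 implicants → 1--101  1-11-1  1111--
Unchecked terms (primes): -00101, -11100, 0-1100, 00-000, 00-011, 001-00, 0011-0, 01-100, 010-10, 0101-0, 011001, 1--101, 1-11-1, 10-010, 110-01, 11000-, 1111--
Minterm coverage:
  m0 ⊆ 00-000 [E]
  m3 ⊆ 00-011 [E]
  m5 ⊆ -00101 [E]
  m8 ⊆ 00-000,001-00
  m11 ⊆ 00-011 [E]
  m12 ⊆ 0-1100,001-00,0011-0
  m14 ⊆ 0011-0 [E]
  m18 ⊆ 010-10 [E]
  m20 ⊆ 01-100,0101-0
  m25 ⊆ 011001 [E]
  m28 ⊆ -11100,0-1100,01-100
  m34 ⊆ 10-010 [E]
  m37 ⊆ -00101,1--101
  m42 ⊆ 10-010 [E]
  m45 ⊆ 1--101,1-11-1
  m47 ⊆ 1-11-1 [E]
  m48 ⊆ 11000- [E]
  m49 ⊆ 110-01,11000-
  m53 ⊆ 1--101,110-01
  m60 ⊆ -11100,1111--
  m61 ⊆ 1--101,1-11-1,1111--
  m62 ⊆ 1111-- [E]
  m63 ⊆ 1-11-1,1111--
E = {-00101, 00-000, 00-011, 0011-0, 010-10, 011001, 1-11-1, 10-010, 11000-, 1111--}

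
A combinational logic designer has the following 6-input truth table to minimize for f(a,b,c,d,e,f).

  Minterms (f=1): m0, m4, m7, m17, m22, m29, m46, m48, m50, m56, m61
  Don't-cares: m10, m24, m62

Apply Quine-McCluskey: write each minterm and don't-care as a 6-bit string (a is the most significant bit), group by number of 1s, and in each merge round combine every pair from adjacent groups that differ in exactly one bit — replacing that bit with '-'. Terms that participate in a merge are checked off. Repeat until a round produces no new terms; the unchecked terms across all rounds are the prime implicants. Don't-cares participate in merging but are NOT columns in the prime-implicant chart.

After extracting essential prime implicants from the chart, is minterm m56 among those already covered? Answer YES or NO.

[col 0] 000000*, 000100*, 000111, 001010, 010001, 010110, 011000*, 011101*, 101110*, 110000*, 110010*, 111000*, 111101*, 111110*
[col 1] -11000, -11101, 000-00, 1-1110, 11-000, 1100-0
Prime implicants: -11000, -11101, 000-00, 000111, 001010, 010001, 010110, 1-1110, 11-000, 1100-0
PI chart (minterm → PIs covering it):
  0 | 000-00  (sole → essential)
  4 | 000-00  (sole → essential)
  7 | 000111  (sole → essential)
  17 | 010001  (sole → essential)
  22 | 010110  (sole → essential)
  29 | -11101  (sole → essential)
  46 | 1-1110  (sole → essential)
  48 | 11-000,1100-0
  50 | 1100-0  (sole → essential)
  56 | -11000,11-000
  61 | -11101  (sole → essential)
Essential prime implicants: -11101, 000-00, 000111, 010001, 010110, 1-1110, 1100-0

NO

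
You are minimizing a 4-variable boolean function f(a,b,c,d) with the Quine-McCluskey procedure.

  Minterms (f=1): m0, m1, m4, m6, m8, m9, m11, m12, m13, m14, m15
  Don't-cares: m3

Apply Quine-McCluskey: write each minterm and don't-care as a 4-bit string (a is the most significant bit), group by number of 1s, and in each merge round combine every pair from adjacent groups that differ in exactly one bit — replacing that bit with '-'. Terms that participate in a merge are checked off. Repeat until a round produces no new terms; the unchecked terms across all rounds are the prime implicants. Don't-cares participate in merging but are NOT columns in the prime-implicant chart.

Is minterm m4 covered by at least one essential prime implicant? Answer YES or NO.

YES

[col 0] 0000*, 0001*, 0011*, 0100*, 0110*, 1000*, 1001*, 1011*, 1100*, 1101*, 1110*, 1111*
[col 1] -000*, -001*, -011*, -100*, -110*, 0-00*, 00-1*, 000-*, 01-0*, 1-00*, 1-01*, 1-11*, 10-1*, 100-*, 11-0*, 11-1*, 110-*, 111-*
[col 2] --00, -0-1, -00-, -1-0, 1--1, 1-0-, 11--
Prime implicants: --00, -0-1, -00-, -1-0, 1--1, 1-0-, 11--
PI chart (minterm → PIs covering it):
  0 | --00,-00-
  1 | -0-1,-00-
  4 | --00,-1-0
  6 | -1-0  (sole → essential)
  8 | --00,-00-,1-0-
  9 | -0-1,-00-,1--1,1-0-
  11 | -0-1,1--1
  12 | --00,-1-0,1-0-,11--
  13 | 1--1,1-0-,11--
  14 | -1-0,11--
  15 | 1--1,11--
Essential prime implicants: -1-0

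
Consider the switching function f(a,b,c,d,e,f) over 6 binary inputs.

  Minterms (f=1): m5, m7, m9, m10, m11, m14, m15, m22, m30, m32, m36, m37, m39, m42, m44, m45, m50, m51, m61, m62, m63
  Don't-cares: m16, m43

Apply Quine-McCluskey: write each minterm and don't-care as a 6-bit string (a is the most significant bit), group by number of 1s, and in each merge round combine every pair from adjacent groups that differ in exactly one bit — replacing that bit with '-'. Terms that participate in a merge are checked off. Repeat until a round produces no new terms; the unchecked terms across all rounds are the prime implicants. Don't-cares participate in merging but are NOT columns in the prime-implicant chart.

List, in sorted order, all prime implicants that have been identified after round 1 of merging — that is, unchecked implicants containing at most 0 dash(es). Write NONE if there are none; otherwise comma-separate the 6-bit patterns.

Round 0: 000101✓ 000111✓ 001001✓ 001010✓ 001011✓ 001110✓ 001111✓ 010000 010110✓ 011110✓ 100000✓ 100100✓ 100101✓ 100111✓ 101010✓ 101011✓ 101100✓ 101101✓ 110010✓ 110011✓ 111101✓ 111110✓ 111111✓
Round 1: -00101✓ -00111✓ -01010✓ -01011✓ -11110 0-1110 00-111 0001-1✓ 001-10✓ 001-11✓ 0010-1 00101-✓ 00111-✓ 01-110 1-1101 10-100✓ 10-101✓ 100-00 1001-1✓ 10010-✓ 10101-✓ 10110-✓ 11001- 1111-1 11111-
Round 2: -001-1 -0101- 001-1- 10-10-
PIs = {-001-1, -0101-, -11110, 0-1110, 00-111, 001-1-, 0010-1, 01-110, 010000, 1-1101, 10-10-, 100-00, 11001-, 1111-1, 11111-}

010000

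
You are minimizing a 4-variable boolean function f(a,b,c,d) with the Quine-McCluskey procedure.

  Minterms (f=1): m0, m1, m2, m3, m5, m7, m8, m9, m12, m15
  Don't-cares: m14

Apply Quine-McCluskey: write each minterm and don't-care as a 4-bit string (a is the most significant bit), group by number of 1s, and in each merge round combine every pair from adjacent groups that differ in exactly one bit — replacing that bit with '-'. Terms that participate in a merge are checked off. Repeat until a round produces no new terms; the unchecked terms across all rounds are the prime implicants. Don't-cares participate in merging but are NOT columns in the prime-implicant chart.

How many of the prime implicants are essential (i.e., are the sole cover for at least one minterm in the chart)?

3

[col 0] 0000*, 0001*, 0010*, 0011*, 0101*, 0111*, 1000*, 1001*, 1100*, 1110*, 1111*
[col 1] -000*, -001*, -111, 0-01*, 0-11*, 00-0*, 00-1*, 000-*, 001-*, 01-1*, 1-00, 100-*, 11-0, 111-
[col 2] -00-, 0--1, 00--
Prime implicants: -00-, -111, 0--1, 00--, 1-00, 11-0, 111-
PI chart (minterm → PIs covering it):
  0 | -00-,00--
  1 | -00-,0--1,00--
  2 | 00--  (sole → essential)
  3 | 0--1,00--
  5 | 0--1  (sole → essential)
  7 | -111,0--1
  8 | -00-,1-00
  9 | -00-  (sole → essential)
  12 | 1-00,11-0
  15 | -111,111-
Essential prime implicants: -00-, 0--1, 00--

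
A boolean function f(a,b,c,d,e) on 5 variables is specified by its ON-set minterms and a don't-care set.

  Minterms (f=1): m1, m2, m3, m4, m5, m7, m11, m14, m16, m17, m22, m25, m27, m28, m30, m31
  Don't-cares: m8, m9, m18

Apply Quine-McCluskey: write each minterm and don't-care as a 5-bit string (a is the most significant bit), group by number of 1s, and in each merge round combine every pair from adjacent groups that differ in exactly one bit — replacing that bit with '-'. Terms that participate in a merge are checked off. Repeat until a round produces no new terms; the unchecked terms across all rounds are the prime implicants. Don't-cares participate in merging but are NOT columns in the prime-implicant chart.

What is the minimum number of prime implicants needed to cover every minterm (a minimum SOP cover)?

9

size-2^0 implicants → 00001(✓)  00010(✓)  00011(✓)  00100(✓)  00101(✓)  00111(✓)  01000(✓)  01001(✓)  01011(✓)  01110(✓)  10000(✓)  10001(✓)  10010(✓)  10110(✓)  11001(✓)  11011(✓)  11100(✓)  11110(✓)  11111(✓)
size-2^1 implicants → -0001(✓)  -0010  -1001(✓)  -1011(✓)  -1110  0-001(✓)  0-011(✓)  00-01(✓)  00-11(✓)  000-1(✓)  0001-  001-1(✓)  0010-  010-1(✓)  0100-  1-001(✓)  1-110  10-10  100-0  1000-  11-11  110-1(✓)  111-0  1111-
size-2^2 implicants → --001  -10-1  0-0-1  00--1
Unchecked terms (primes): --001, -0010, -10-1, -1110, 0-0-1, 00--1, 0001-, 0010-, 0100-, 1-110, 10-10, 100-0, 1000-, 11-11, 111-0, 1111-
Minterm coverage:
  m1 ⊆ --001,0-0-1,00--1
  m2 ⊆ -0010,0001-
  m3 ⊆ 0-0-1,00--1,0001-
  m4 ⊆ 0010- [E]
  m5 ⊆ 00--1,0010-
  m7 ⊆ 00--1 [E]
  m11 ⊆ -10-1,0-0-1
  m14 ⊆ -1110 [E]
  m16 ⊆ 100-0,1000-
  m17 ⊆ --001,1000-
  m22 ⊆ 1-110,10-10
  m25 ⊆ --001,-10-1
  m27 ⊆ -10-1,11-11
  m28 ⊆ 111-0 [E]
  m30 ⊆ -1110,1-110,111-0,1111-
  m31 ⊆ 11-11,1111-
E = {-1110, 00--1, 0010-, 111-0}
Petrick residual → -0010, -10-1, 1-110, 1000-, 11-11
Cover = b'c'de' + bc'e + bcde' + a'b'e + a'b'cd' + acde' + ab'c'd' + abde + abce'  |cover|=9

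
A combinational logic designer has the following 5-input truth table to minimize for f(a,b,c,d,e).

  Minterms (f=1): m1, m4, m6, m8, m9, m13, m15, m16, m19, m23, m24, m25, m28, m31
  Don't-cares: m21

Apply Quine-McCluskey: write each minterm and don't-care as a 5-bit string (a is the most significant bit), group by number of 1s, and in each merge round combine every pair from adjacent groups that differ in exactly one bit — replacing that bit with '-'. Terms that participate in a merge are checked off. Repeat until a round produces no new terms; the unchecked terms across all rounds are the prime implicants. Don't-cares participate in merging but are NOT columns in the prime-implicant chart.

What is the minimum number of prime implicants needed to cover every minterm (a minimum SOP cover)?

8

[col 0] 00001*, 00100*, 00110*, 01000*, 01001*, 01101*, 01111*, 10000*, 10011*, 10101*, 10111*, 11000*, 11001*, 11100*, 11111*
[col 1] -1000*, -1001*, -1111, 0-001, 001-0, 01-01, 0100-*, 011-1, 1-000, 1-111, 10-11, 101-1, 11-00, 1100-*
[col 2] -100-
Prime implicants: -100-, -1111, 0-001, 001-0, 01-01, 011-1, 1-000, 1-111, 10-11, 101-1, 11-00
PI chart (minterm → PIs covering it):
  1 | 0-001  (sole → essential)
  4 | 001-0  (sole → essential)
  6 | 001-0  (sole → essential)
  8 | -100-  (sole → essential)
  9 | -100-,0-001,01-01
  13 | 01-01,011-1
  15 | -1111,011-1
  16 | 1-000  (sole → essential)
  19 | 10-11  (sole → essential)
  23 | 1-111,10-11,101-1
  24 | -100-,1-000,11-00
  25 | -100-  (sole → essential)
  28 | 11-00  (sole → essential)
  31 | -1111,1-111
Essential prime implicants: -100-, 0-001, 001-0, 1-000, 10-11, 11-00
Petrick residual → -1111, 01-01
Minimum SOP uses 8 PIs: bc'd' + bcde + a'c'd'e + a'b'ce' + a'bd'e + ac'd'e' + ab'de + abd'e'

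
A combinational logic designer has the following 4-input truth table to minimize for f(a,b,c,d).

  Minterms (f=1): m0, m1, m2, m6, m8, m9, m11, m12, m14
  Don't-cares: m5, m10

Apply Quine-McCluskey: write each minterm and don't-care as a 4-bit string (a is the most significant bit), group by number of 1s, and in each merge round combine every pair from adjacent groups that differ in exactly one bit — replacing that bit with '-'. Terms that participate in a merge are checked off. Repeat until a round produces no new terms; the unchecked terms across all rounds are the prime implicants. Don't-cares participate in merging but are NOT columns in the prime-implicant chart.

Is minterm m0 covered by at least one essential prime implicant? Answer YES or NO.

size-2^0 implicants → 0000(✓)  0001(✓)  0010(✓)  0101(✓)  0110(✓)  1000(✓)  1001(✓)  1010(✓)  1011(✓)  1100(✓)  1110(✓)
size-2^1 implicants → -000(✓)  -001(✓)  -010(✓)  -110(✓)  0-01  0-10(✓)  00-0(✓)  000-(✓)  1-00(✓)  1-10(✓)  10-0(✓)  10-1(✓)  100-(✓)  101-(✓)  11-0(✓)
size-2^2 implicants → --10  -0-0  -00-  1--0  10--
Unchecked terms (primes): --10, -0-0, -00-, 0-01, 1--0, 10--
Minterm coverage:
  m0 ⊆ -0-0,-00-
  m1 ⊆ -00-,0-01
  m2 ⊆ --10,-0-0
  m6 ⊆ --10 [E]
  m8 ⊆ -0-0,-00-,1--0,10--
  m9 ⊆ -00-,10--
  m11 ⊆ 10-- [E]
  m12 ⊆ 1--0 [E]
  m14 ⊆ --10,1--0
E = {--10, 1--0, 10--}

NO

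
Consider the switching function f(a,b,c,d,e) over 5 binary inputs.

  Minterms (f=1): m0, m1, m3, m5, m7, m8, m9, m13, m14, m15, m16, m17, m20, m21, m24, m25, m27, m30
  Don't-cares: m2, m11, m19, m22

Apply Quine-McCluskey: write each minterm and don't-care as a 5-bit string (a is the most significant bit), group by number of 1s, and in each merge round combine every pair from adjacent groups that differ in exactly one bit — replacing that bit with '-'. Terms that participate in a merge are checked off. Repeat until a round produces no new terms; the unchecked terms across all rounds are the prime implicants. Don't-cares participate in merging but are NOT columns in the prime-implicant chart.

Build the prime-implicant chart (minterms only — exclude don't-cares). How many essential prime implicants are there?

3

[col 0] 00000*, 00001*, 00010*, 00011*, 00101*, 00111*, 01000*, 01001*, 01011*, 01101*, 01110*, 01111*, 10000*, 10001*, 10011*, 10100*, 10101*, 10110*, 11000*, 11001*, 11011*, 11110*
[col 1] -0000*, -0001*, -0011*, -0101*, -1000*, -1001*, -1011*, -1110, 0-000*, 0-001*, 0-011*, 0-101*, 0-111*, 00-01*, 00-11*, 000-0*, 000-1*, 0000-*, 0001-*, 001-1*, 01-01*, 01-11*, 010-1*, 0100-*, 011-1*, 0111-, 1-000*, 1-001*, 1-011*, 1-110, 10-00*, 10-01*, 100-1*, 1000-*, 101-0, 1010-*, 110-1*, 1100-*
[col 2] --000*, --001*, --011*, -0-01, -00-1*, -000-*, -10-1*, -100-*, 0--01*, 0--11*, 0-0-1*, 0-00-*, 0-1-1*, 00--1*, 000--, 01--1*, 1-0-1*, 1-00-*, 10-0-
[col 3] --0-1, --00-, 0---1
Prime implicants: --0-1, --00-, -0-01, -1110, 0---1, 000--, 0111-, 1-110, 10-0-, 101-0
PI chart (minterm → PIs covering it):
  0 | --00-,000--
  1 | --0-1,--00-,-0-01,0---1,000--
  3 | --0-1,0---1,000--
  5 | -0-01,0---1
  7 | 0---1  (sole → essential)
  8 | --00-  (sole → essential)
  9 | --0-1,--00-,0---1
  13 | 0---1  (sole → essential)
  14 | -1110,0111-
  15 | 0---1,0111-
  16 | --00-,10-0-
  17 | --0-1,--00-,-0-01,10-0-
  20 | 10-0-,101-0
  21 | -0-01,10-0-
  24 | --00-  (sole → essential)
  25 | --0-1,--00-
  27 | --0-1  (sole → essential)
  30 | -1110,1-110
Essential prime implicants: --0-1, --00-, 0---1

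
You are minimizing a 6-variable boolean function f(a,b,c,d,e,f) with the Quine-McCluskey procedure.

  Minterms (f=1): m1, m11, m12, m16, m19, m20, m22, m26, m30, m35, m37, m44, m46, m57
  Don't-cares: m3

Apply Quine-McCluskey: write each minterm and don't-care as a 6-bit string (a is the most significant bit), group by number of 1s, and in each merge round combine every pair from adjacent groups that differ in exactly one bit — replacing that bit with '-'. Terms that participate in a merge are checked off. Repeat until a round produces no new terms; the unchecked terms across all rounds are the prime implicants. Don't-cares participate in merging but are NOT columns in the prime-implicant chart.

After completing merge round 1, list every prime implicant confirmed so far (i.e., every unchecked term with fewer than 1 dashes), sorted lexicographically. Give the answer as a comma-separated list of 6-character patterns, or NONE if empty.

Round 0: 000001✓ 000011✓ 001011✓ 001100✓ 010000✓ 010011✓ 010100✓ 010110✓ 011010✓ 011110✓ 100011✓ 100101 101100✓ 101110✓ 111001
Round 1: -00011 -01100 0-0011 00-011 0000-1 01-110 010-00 0101-0 011-10 1011-0
PIs = {-00011, -01100, 0-0011, 00-011, 0000-1, 01-110, 010-00, 0101-0, 011-10, 100101, 1011-0, 111001}

100101, 111001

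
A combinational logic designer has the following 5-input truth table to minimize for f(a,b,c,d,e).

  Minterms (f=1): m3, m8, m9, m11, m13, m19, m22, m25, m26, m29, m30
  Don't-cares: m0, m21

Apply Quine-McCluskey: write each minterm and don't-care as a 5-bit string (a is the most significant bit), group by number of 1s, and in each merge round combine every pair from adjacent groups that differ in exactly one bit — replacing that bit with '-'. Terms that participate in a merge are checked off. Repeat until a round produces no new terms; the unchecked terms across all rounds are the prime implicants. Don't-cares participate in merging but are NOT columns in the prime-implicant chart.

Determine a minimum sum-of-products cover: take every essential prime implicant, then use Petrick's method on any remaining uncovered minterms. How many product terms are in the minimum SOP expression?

size-2^0 implicants → 00000(✓)  00011(✓)  01000(✓)  01001(✓)  01011(✓)  01101(✓)  10011(✓)  10101(✓)  10110(✓)  11001(✓)  11010(✓)  11101(✓)  11110(✓)
size-2^1 implicants → -0011  -1001(✓)  -1101(✓)  0-000  0-011  01-01(✓)  010-1  0100-  1-101  1-110  11-01(✓)  11-10
size-2^2 implicants → -1-01
Unchecked terms (primes): -0011, -1-01, 0-000, 0-011, 010-1, 0100-, 1-101, 1-110, 11-10
Minterm coverage:
  m3 ⊆ -0011,0-011
  m8 ⊆ 0-000,0100-
  m9 ⊆ -1-01,010-1,0100-
  m11 ⊆ 0-011,010-1
  m13 ⊆ -1-01 [E]
  m19 ⊆ -0011 [E]
  m22 ⊆ 1-110 [E]
  m25 ⊆ -1-01 [E]
  m26 ⊆ 11-10 [E]
  m29 ⊆ -1-01,1-101
  m30 ⊆ 1-110,11-10
E = {-0011, -1-01, 1-110, 11-10}
Petrick residual → 0-000, 0-011
Cover = b'c'de + bd'e + a'c'd'e' + a'c'de + acde' + abde'  |cover|=6

6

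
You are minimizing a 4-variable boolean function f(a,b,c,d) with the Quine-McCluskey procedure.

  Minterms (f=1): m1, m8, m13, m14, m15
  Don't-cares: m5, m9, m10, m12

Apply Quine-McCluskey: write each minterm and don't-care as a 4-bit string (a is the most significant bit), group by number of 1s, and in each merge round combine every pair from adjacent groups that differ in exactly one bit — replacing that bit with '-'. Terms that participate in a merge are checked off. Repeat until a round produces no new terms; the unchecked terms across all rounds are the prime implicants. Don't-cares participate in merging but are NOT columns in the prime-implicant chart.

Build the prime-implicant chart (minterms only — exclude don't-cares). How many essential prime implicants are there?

2

size-2^0 implicants → 0001(✓)  0101(✓)  1000(✓)  1001(✓)  1010(✓)  1100(✓)  1101(✓)  1110(✓)  1111(✓)
size-2^1 implicants → -001(✓)  -101(✓)  0-01(✓)  1-00(✓)  1-01(✓)  1-10(✓)  10-0(✓)  100-(✓)  11-0(✓)  11-1(✓)  110-(✓)  111-(✓)
size-2^2 implicants → --01  1--0  1-0-  11--
Unchecked terms (primes): --01, 1--0, 1-0-, 11--
Minterm coverage:
  m1 ⊆ --01 [E]
  m8 ⊆ 1--0,1-0-
  m13 ⊆ --01,1-0-,11--
  m14 ⊆ 1--0,11--
  m15 ⊆ 11-- [E]
E = {--01, 11--}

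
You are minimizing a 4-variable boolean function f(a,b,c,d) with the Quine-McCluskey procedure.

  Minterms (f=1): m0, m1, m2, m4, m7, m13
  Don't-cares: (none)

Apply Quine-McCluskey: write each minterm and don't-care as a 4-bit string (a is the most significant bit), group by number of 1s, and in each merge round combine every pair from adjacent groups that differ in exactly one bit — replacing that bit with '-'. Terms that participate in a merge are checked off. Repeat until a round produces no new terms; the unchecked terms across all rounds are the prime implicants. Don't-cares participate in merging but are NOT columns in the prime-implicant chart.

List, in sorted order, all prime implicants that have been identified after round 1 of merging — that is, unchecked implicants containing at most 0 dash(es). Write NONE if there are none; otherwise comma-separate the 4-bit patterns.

Round 0: 0000✓ 0001✓ 0010✓ 0100✓ 0111 1101
Round 1: 0-00 00-0 000-
PIs = {0-00, 00-0, 000-, 0111, 1101}

0111, 1101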